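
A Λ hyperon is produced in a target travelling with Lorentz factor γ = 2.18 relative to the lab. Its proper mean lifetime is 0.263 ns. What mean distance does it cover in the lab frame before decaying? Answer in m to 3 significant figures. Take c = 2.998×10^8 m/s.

β = √(1 − 1/γ²) = √(1 − 1/2.18²) = 0.88858
Dilated lifetime: Δt = γτ₀ = 2.18 × 0.263 ns = 0.57334 ns
d = vΔt = 0.88858c × 0.57334 ns = 2.6640×10^8 m/s × 5.7334×10^-10 s = 0.153 m

d ≈ 0.153 m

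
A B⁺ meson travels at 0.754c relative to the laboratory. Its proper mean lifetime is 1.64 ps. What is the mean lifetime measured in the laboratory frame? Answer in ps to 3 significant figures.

γ = 1/√(1 − 0.754²) = 1.5224
Time dilation: Δt = γτ₀ = 1.5224 × 1.64 ps = 2.50 ps

Δt ≈ 2.50 ps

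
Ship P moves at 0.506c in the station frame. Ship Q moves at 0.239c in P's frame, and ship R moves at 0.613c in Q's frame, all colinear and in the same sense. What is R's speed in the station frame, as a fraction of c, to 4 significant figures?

u ≈ 0.9078c

Compose boost 2: (0.239 + 0.506)/(1 + 0.239×0.506) = 0.7450/1.12093 = 0.664624
Compose boost 3: (0.613 + 0.664624)/(1 + 0.613×0.664624) = 1.27762/1.40741 = 0.9078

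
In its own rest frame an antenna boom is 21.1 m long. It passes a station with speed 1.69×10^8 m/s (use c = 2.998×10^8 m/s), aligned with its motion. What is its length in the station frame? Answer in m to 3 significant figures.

L ≈ 17.4 m

β = v/c = 1.69×10^8 / 2.998×10^8 = 0.56371
γ = 1/√(1 − 0.56371²) = 1.2107
Length contraction: L = L₀/γ = 21.1/1.2107 = 17.4 m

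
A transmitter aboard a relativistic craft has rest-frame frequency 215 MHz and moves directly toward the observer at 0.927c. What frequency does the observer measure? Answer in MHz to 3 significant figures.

f_obs ≈ 1100 MHz

Relativistic Doppler: f_obs = f_src √((1+β)/(1−β))
= 215 × √(1.9270/0.073000) = 215 × 5.1378 = 1100 MHz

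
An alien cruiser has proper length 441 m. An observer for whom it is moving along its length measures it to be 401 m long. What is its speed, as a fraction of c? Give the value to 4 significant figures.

β ≈ 0.4161

γ = L₀/L = 441/401 = 1.09975
β = √(1 − 1/γ²) = 0.4161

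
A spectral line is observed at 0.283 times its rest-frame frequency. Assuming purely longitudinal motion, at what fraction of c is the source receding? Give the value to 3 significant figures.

f_obs/f_src = √((1−β)/(1+β)) = 0.283  ⇒  (1−β)/(1+β) = 0.080089
β = |1 − D²|/(1 + D²) = |1 − 0.080089|/(1 + 0.080089) = 0.852

β ≈ 0.852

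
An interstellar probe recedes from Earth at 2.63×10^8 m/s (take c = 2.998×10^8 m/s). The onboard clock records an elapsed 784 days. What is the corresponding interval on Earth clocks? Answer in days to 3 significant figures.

β = v/c = 2.63×10^8 / 2.998×10^8 = 0.87725
γ = 1/√(1 − 0.87725²) = 2.0832
Time dilation: Δt = γτ₀ = 2.0832 × 784 days = 1630 days

Δt ≈ 1630 days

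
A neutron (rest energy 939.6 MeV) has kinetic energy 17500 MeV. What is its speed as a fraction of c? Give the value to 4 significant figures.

γ = 1 + K/(m₀c²) = 1 + 17500/939.6 = 19.6249
β = √(1 − 1/γ²) = 0.9987

β ≈ 0.9987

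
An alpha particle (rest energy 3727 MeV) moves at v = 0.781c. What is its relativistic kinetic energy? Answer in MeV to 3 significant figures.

γ = 1/√(1 − 0.781²) = 1.6012
K = (γ − 1)m₀c² = (1.6012 − 1) × 3727 MeV = 0.60120 × 3727 MeV = 2240 MeV

K ≈ 2240 MeV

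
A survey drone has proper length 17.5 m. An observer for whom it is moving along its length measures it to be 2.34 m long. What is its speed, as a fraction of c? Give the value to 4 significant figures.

γ = L₀/L = 17.5/2.34 = 7.47863
β = √(1 − 1/γ²) = 0.9910

β ≈ 0.9910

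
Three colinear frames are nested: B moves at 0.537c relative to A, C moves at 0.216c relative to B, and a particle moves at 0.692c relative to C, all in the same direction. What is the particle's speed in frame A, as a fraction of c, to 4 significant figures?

Compose boost 2: (0.216 + 0.537)/(1 + 0.216×0.537) = 0.7530/1.11599 = 0.674736
Compose boost 3: (0.692 + 0.674736)/(1 + 0.692×0.674736) = 1.36674/1.46692 = 0.9317

u ≈ 0.9317c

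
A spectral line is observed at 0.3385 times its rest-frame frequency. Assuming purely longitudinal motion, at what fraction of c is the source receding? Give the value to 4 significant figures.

β ≈ 0.7944

f_obs/f_src = √((1−β)/(1+β)) = 0.3385  ⇒  (1−β)/(1+β) = 0.114582
β = |1 − D²|/(1 + D²) = |1 − 0.114582|/(1 + 0.114582) = 0.7944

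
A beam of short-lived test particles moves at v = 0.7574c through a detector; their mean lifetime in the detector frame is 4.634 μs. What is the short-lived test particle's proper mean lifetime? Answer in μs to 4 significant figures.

γ = 1/√(1 − 0.7574²) = 1.53151
Proper time: τ₀ = Δt/γ = 4.634/1.53151 = 3.026 μs

τ₀ ≈ 3.026 μs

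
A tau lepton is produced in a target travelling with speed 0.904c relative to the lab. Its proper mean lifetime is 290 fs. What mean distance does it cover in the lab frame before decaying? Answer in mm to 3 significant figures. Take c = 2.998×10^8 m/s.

γ = 1/√(1 − 0.904²) = 2.3390
Dilated lifetime: Δt = γτ₀ = 2.3390 × 290 fs = 678.31 fs
d = vΔt = 0.904c × 678.31 fs = 2.7102×10^8 m/s × 6.7831×10^-13 s = 0.184 mm

d ≈ 0.184 mm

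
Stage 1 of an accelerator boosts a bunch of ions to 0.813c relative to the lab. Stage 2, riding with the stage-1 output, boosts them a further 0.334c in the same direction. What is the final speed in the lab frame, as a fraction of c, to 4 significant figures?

Compose boost 2: (0.334 + 0.813)/(1 + 0.334×0.813) = 1.147/1.27154 = 0.9021

u ≈ 0.9021c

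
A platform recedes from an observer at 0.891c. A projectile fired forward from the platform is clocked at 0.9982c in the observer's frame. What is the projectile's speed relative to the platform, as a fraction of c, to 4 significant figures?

Inverse velocity addition: u' = (u − v)/(1 − uv/c²)
= (0.9982 − 0.891)/(1 − 0.9982×0.891) = 0.1072/0.110604 = 0.9692

u' ≈ 0.9692c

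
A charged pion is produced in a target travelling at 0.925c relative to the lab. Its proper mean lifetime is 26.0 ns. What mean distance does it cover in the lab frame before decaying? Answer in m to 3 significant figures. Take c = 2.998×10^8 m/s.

γ = 1/√(1 − 0.925²) = 2.6318
Dilated lifetime: Δt = γτ₀ = 2.6318 × 26.0 ns = 68.427 ns
d = vΔt = 0.925c × 68.427 ns = 2.7732×10^8 m/s × 6.8427×10^-8 s = 19.0 m

d ≈ 19.0 m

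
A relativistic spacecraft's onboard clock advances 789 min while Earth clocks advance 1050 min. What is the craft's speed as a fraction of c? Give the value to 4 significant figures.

γ = Δt/τ₀ = 1050/789 = 1.33080
β = √(1 − 1/γ²) = √(1 − 1/1.33080²) = 0.6598

β ≈ 0.6598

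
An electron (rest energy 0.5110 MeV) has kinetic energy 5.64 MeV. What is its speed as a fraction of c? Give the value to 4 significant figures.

β ≈ 0.9965

γ = 1 + K/(m₀c²) = 1 + 5.64/0.5110 = 12.0372
β = √(1 − 1/γ²) = 0.9965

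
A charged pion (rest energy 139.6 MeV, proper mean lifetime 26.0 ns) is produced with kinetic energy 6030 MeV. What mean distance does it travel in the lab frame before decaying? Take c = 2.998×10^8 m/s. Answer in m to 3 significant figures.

γ = 1 + K/(m₀c²) = 1 + 6030/139.6 = 44.195
β = √(1 − 1/γ²) = 0.99974
Dilated lifetime: γτ₀ = 44.195 × 26.0 ns = 1149.1 ns
d = βc·γτ₀ = 0.99974 × (2.998×10^8 m/s) × 1.1491×10^-6 s = 344 m

d ≈ 344 m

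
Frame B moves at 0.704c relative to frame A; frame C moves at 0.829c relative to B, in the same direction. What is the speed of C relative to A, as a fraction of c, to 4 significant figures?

Compose boost 2: (0.829 + 0.704)/(1 + 0.829×0.704) = 1.533/1.58362 = 0.9680

u ≈ 0.9680c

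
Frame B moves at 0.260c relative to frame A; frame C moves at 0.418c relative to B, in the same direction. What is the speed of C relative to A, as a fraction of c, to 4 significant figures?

u ≈ 0.6115c

Compose boost 2: (0.418 + 0.260)/(1 + 0.418×0.260) = 0.6780/1.10868 = 0.6115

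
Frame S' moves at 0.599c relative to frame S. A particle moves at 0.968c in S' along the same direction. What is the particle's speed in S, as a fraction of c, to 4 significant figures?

u ≈ 0.9919c

Relativistic velocity addition: u = (u' + v)/(1 + u'v/c²)
= (0.968 + 0.599)/(1 + 0.968×0.599) = 1.567/1.57983 = 0.9919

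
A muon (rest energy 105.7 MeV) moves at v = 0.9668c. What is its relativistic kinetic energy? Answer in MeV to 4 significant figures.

γ = 1/√(1 − 0.9668²) = 3.91337
K = (γ − 1)m₀c² = (3.91337 − 1) × 105.7 MeV = 2.91337 × 105.7 MeV = 307.9 MeV

K ≈ 307.9 MeV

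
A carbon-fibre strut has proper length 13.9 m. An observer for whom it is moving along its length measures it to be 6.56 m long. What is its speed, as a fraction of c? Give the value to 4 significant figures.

γ = L₀/L = 13.9/6.56 = 2.11890
β = √(1 − 1/γ²) = 0.8816

β ≈ 0.8816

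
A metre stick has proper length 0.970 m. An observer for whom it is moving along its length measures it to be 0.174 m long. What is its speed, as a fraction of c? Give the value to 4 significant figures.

γ = L₀/L = 0.970/0.174 = 5.57471
β = √(1 − 1/γ²) = 0.9838

β ≈ 0.9838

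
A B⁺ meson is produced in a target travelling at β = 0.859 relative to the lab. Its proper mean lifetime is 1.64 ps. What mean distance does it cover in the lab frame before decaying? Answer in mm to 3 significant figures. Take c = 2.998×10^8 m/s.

γ = 1/√(1 − 0.859²) = 1.9532
Dilated lifetime: Δt = γτ₀ = 1.9532 × 1.64 ps = 3.2033 ps
d = vΔt = 0.859c × 3.2033 ps = 2.5753×10^8 m/s × 3.2033×10^-12 s = 0.825 mm

d ≈ 0.825 mm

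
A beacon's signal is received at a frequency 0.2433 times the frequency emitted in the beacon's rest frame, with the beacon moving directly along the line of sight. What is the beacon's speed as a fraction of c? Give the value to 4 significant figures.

β ≈ 0.8882

f_obs/f_src = √((1−β)/(1+β)) = 0.2433  ⇒  (1−β)/(1+β) = 0.0591949
β = |1 − D²|/(1 + D²) = |1 − 0.0591949|/(1 + 0.0591949) = 0.8882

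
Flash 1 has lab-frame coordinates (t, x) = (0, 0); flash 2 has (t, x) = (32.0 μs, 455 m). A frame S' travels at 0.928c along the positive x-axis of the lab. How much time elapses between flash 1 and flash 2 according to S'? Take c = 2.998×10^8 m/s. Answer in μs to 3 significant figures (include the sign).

Δt' ≈ 82.1 μs

γ = 1/√(1 − 0.928²) = 2.6840
Δt' = γ(Δt − vΔx/c²) = 2.6840 × (32.0 μs − 0.928×455 m / (2.998×10^8 m/s))
= 2.6840 × (30.592 μs) = 82.1 μs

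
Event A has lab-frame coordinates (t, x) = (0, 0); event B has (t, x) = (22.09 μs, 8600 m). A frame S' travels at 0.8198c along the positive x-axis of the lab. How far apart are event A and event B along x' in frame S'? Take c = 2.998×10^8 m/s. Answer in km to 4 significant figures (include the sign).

Δx' ≈ 5.537 km

γ = 1/√(1 − 0.8198²) = 1.74627
Δx' = γ(Δx − vΔt) = 1.74627 × (8600 m − 0.8198×(2.998×10^8 m/s)×22.09×10^-6 s)
= 1.74627 × (3170.81 m) = 5.537 km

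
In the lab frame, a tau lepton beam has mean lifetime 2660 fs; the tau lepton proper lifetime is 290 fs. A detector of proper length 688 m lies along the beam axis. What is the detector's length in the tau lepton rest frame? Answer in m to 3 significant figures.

Time dilation ⇒ γ = Δt/τ₀ = 2660/290 = 9.1724
Length contraction: L = L₀/γ = 688/9.1724 = 75.0 m

L ≈ 75.0 m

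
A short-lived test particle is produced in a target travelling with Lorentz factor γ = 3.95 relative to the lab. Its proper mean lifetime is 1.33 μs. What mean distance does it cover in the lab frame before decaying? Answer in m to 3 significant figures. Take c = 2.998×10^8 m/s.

β = √(1 − 1/γ²) = √(1 − 1/3.95²) = 0.96742
Dilated lifetime: Δt = γτ₀ = 3.95 × 1.33 μs = 5.2535 μs
d = vΔt = 0.96742c × 5.2535 μs = 2.9003×10^8 m/s × 5.2535×10^-6 s = 1520 m

d ≈ 1520 m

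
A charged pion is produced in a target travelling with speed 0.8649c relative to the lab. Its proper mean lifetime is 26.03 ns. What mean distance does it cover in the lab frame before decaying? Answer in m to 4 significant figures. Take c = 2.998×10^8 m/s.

γ = 1/√(1 − 0.8649²) = 1.99225
Dilated lifetime: Δt = γτ₀ = 1.99225 × 26.03 ns = 51.8584 ns
d = vΔt = 0.8649c × 51.8584 ns = 2.59297×10^8 m/s × 5.18584×10^-8 s = 13.45 m

d ≈ 13.45 m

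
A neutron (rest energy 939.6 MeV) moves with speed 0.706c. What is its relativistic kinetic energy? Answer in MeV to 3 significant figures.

γ = 1/√(1 − 0.706²) = 1.4120
K = (γ − 1)m₀c² = (1.4120 − 1) × 939.6 MeV = 0.41201 × 939.6 MeV = 387 MeV

K ≈ 387 MeV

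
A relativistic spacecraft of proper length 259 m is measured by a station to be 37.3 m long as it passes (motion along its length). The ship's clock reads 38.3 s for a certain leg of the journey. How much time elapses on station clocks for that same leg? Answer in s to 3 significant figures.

Length contraction ⇒ γ = L₀/L = 259/37.3 = 6.9437
Time dilation: Δt = γτ₀ = 6.9437 × 38.3 s = 266 s

Δt ≈ 266 s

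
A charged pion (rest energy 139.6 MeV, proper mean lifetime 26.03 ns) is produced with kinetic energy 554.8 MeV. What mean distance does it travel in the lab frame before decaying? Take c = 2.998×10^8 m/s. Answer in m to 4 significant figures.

d ≈ 38.03 m

γ = 1 + K/(m₀c²) = 1 + 554.8/139.6 = 4.97421
β = √(1 − 1/γ²) = 0.979584
Dilated lifetime: γτ₀ = 4.97421 × 26.03 ns = 129.479 ns
d = βc·γτ₀ = 0.979584 × (2.998×10^8 m/s) × 1.29479×10^-7 s = 38.03 m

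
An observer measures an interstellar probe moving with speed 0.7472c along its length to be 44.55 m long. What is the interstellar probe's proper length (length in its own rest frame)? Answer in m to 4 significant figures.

γ = 1/√(1 − 0.7472²) = 1.50467
L₀ = γL = 1.50467 × 44.55 = 67.03 m

L₀ ≈ 67.03 m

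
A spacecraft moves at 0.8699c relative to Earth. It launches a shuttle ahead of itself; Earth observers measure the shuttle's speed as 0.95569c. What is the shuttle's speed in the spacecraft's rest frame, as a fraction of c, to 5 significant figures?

u' ≈ 0.50870c

Inverse velocity addition: u' = (u − v)/(1 − uv/c²)
= (0.95569 − 0.8699)/(1 − 0.95569×0.8699) = 0.085790/0.1686453 = 0.50870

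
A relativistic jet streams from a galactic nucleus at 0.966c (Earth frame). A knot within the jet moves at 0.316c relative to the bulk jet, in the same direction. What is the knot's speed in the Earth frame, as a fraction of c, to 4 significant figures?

u ≈ 0.9822c

Relativistic velocity addition: u = (u' + v)/(1 + u'v/c²)
= (0.316 + 0.966)/(1 + 0.316×0.966) = 1.282/1.30526 = 0.9822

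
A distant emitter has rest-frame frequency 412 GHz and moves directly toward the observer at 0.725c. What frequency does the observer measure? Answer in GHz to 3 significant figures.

Relativistic Doppler: f_obs = f_src √((1+β)/(1−β))
= 412 × √(1.7250/0.27500) = 412 × 2.5045 = 1030 GHz

f_obs ≈ 1030 GHz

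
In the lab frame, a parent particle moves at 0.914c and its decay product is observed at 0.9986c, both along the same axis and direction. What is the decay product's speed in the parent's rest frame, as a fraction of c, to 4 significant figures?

u' ≈ 0.9693c

Inverse velocity addition: u' = (u − v)/(1 − uv/c²)
= (0.9986 − 0.914)/(1 − 0.9986×0.914) = 0.08460/0.0872796 = 0.9693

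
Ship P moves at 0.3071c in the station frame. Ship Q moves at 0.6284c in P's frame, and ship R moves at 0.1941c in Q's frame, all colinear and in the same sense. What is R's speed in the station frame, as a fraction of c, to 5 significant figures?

u ≈ 0.84904c

Compose boost 2: (0.6284 + 0.3071)/(1 + 0.6284×0.3071) = 0.93550/1.192982 = 0.7841697
Compose boost 3: (0.1941 + 0.7841697)/(1 + 0.1941×0.7841697) = 0.9782697/1.152207 = 0.84904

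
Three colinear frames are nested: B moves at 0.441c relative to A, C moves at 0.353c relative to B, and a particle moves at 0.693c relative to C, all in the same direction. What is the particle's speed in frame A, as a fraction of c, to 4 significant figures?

u ≈ 0.9349c

Compose boost 2: (0.353 + 0.441)/(1 + 0.353×0.441) = 0.7940/1.15567 = 0.687046
Compose boost 3: (0.693 + 0.687046)/(1 + 0.693×0.687046) = 1.38005/1.47612 = 0.9349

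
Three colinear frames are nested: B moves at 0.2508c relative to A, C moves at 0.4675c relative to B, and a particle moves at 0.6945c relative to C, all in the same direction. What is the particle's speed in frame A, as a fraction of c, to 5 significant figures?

Compose boost 2: (0.4675 + 0.2508)/(1 + 0.4675×0.2508) = 0.71830/1.117249 = 0.6429185
Compose boost 3: (0.6945 + 0.6429185)/(1 + 0.6945×0.6429185) = 1.337418/1.446507 = 0.92458

u ≈ 0.92458c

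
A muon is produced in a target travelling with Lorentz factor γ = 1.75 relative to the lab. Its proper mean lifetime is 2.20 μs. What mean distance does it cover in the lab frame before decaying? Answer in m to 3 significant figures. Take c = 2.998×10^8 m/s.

d ≈ 947 m

β = √(1 − 1/γ²) = √(1 − 1/1.75²) = 0.82065
Dilated lifetime: Δt = γτ₀ = 1.75 × 2.20 μs = 3.8500 μs
d = vΔt = 0.82065c × 3.8500 μs = 2.4603×10^8 m/s × 3.8500×10^-6 s = 947 m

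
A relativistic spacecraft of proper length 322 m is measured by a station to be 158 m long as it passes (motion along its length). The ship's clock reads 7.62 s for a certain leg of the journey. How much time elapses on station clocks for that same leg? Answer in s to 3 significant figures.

Length contraction ⇒ γ = L₀/L = 322/158 = 2.0380
Time dilation: Δt = γτ₀ = 2.0380 × 7.62 s = 15.5 s

Δt ≈ 15.5 s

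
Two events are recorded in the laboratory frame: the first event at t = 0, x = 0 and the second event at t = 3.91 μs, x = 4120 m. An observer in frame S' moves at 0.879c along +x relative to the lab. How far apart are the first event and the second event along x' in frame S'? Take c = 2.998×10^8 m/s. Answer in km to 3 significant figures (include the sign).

Δx' ≈ 6.48 km

γ = 1/√(1 − 0.879²) = 2.0972
Δx' = γ(Δx − vΔt) = 2.0972 × (4120 m − 0.879×(2.998×10^8 m/s)×3.91×10^-6 s)
= 2.0972 × (3089.6 m) = 6.48 km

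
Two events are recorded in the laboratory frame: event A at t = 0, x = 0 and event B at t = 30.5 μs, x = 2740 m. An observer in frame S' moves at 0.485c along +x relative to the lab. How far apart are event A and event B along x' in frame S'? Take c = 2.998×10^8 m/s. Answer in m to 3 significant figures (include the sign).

γ = 1/√(1 − 0.485²) = 1.1435
Δx' = γ(Δx − vΔt) = 1.1435 × (2740 m − 0.485×(2.998×10^8 m/s)×30.5×10^-6 s)
= 1.1435 × (-1694.8 m) = -1940 m

Δx' ≈ -1940 m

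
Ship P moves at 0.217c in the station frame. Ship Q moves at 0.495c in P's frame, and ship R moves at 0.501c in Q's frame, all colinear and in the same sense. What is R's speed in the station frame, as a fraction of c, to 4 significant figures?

u ≈ 0.8652c

Compose boost 2: (0.495 + 0.217)/(1 + 0.495×0.217) = 0.7120/1.10742 = 0.642939
Compose boost 3: (0.501 + 0.642939)/(1 + 0.501×0.642939) = 1.14394/1.32211 = 0.8652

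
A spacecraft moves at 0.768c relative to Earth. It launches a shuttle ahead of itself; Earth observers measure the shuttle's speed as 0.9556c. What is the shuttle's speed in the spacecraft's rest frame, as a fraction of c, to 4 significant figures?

u' ≈ 0.7050c

Inverse velocity addition: u' = (u − v)/(1 − uv/c²)
= (0.9556 − 0.768)/(1 − 0.9556×0.768) = 0.1876/0.266099 = 0.7050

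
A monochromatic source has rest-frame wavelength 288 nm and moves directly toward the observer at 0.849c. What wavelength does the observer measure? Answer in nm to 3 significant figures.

λ_obs ≈ 82.3 nm

Relativistic Doppler: λ_obs = λ_src √((1−β)/(1+β))
= 288 × √(0.15100/1.8490) = 288 × 0.28577 = 82.3 nm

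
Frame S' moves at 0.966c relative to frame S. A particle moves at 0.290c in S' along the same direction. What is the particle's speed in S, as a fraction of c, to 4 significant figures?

Relativistic velocity addition: u = (u' + v)/(1 + u'v/c²)
= (0.290 + 0.966)/(1 + 0.290×0.966) = 1.256/1.28014 = 0.9811

u ≈ 0.9811c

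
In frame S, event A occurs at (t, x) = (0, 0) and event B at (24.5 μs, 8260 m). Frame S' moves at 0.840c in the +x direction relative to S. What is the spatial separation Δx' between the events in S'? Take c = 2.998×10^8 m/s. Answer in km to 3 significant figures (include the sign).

γ = 1/√(1 − 0.840²) = 1.8430
Δx' = γ(Δx − vΔt) = 1.8430 × (8260 m − 0.840×(2.998×10^8 m/s)×24.5×10^-6 s)
= 1.8430 × (2090.1 m) = 3.85 km

Δx' ≈ 3.85 km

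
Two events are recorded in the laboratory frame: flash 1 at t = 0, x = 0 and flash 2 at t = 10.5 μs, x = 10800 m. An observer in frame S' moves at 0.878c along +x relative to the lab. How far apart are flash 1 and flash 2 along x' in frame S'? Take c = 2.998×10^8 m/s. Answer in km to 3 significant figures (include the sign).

Δx' ≈ 16.8 km

γ = 1/√(1 − 0.878²) = 2.0892
Δx' = γ(Δx − vΔt) = 2.0892 × (10800 m − 0.878×(2.998×10^8 m/s)×10.5×10^-6 s)
= 2.0892 × (8036.1 m) = 16.8 km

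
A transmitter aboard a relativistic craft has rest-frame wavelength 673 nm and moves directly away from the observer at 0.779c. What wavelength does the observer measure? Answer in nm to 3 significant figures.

Relativistic Doppler: λ_obs = λ_src √((1+β)/(1−β))
= 673 × √(1.7790/0.22100) = 673 × 2.8372 = 1910 nm

λ_obs ≈ 1910 nm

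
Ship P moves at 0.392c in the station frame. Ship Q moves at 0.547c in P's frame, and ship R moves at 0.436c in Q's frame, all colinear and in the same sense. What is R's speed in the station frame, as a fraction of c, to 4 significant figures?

Compose boost 2: (0.547 + 0.392)/(1 + 0.547×0.392) = 0.9390/1.21442 = 0.773206
Compose boost 3: (0.436 + 0.773206)/(1 + 0.436×0.773206) = 1.20921/1.33712 = 0.9043

u ≈ 0.9043c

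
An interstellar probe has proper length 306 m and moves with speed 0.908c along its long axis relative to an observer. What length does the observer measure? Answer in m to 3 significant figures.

L ≈ 128 m

γ = 1/√(1 − 0.908²) = 2.3868
Length contraction: L = L₀/γ = 306/2.3868 = 128 m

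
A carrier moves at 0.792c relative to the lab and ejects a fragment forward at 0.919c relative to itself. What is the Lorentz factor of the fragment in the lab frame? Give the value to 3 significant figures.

γ ≈ 7.18

u_lab = (0.919 + 0.792)/(1 + 0.919×0.792) = 1.711/1.72785 = 0.990249
γ = 1/√(1 − 0.990249²) = 7.18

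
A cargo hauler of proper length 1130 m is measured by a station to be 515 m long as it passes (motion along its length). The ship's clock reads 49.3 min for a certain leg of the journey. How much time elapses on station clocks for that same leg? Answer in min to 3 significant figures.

Δt ≈ 108 min

Length contraction ⇒ γ = L₀/L = 1130/515 = 2.1942
Time dilation: Δt = γτ₀ = 2.1942 × 49.3 min = 108 min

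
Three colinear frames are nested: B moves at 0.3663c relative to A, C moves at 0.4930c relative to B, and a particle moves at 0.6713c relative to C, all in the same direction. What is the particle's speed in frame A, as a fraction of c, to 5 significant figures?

Compose boost 2: (0.4930 + 0.3663)/(1 + 0.4930×0.3663) = 0.85930/1.180586 = 0.7278589
Compose boost 3: (0.6713 + 0.7278589)/(1 + 0.6713×0.7278589) = 1.399159/1.488612 = 0.93991

u ≈ 0.93991c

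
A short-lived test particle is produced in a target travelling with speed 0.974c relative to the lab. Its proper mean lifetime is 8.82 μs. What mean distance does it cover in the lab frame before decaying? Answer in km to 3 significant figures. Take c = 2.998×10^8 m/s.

γ = 1/√(1 − 0.974²) = 4.4141
Dilated lifetime: Δt = γτ₀ = 4.4141 × 8.82 μs = 38.932 μs
d = vΔt = 0.974c × 38.932 μs = 2.9201×10^8 m/s × 3.8932×10^-5 s = 11.4 km

d ≈ 11.4 km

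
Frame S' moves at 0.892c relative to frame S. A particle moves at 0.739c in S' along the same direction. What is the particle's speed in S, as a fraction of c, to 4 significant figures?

Relativistic velocity addition: u = (u' + v)/(1 + u'v/c²)
= (0.739 + 0.892)/(1 + 0.739×0.892) = 1.631/1.65919 = 0.9830

u ≈ 0.9830c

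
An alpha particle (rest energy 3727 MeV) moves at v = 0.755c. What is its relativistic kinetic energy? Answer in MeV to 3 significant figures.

γ = 1/√(1 − 0.755²) = 1.5250
K = (γ − 1)m₀c² = (1.5250 − 1) × 3727 MeV = 0.52503 × 3727 MeV = 1960 MeV

K ≈ 1960 MeV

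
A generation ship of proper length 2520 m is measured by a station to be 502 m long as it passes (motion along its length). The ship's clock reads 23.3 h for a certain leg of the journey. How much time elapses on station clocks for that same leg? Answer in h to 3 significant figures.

Length contraction ⇒ γ = L₀/L = 2520/502 = 5.0199
Time dilation: Δt = γτ₀ = 5.0199 × 23.3 h = 117 h

Δt ≈ 117 h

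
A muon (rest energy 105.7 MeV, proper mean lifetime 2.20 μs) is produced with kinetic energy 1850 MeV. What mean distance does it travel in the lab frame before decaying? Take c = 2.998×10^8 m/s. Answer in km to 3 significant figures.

d ≈ 12.2 km

γ = 1 + K/(m₀c²) = 1 + 1850/105.7 = 18.502
β = √(1 − 1/γ²) = 0.99854
Dilated lifetime: γτ₀ = 18.502 × 2.20 μs = 40.705 μs
d = βc·γτ₀ = 0.99854 × (2.998×10^8 m/s) × 4.0705×10^-5 s = 12.2 km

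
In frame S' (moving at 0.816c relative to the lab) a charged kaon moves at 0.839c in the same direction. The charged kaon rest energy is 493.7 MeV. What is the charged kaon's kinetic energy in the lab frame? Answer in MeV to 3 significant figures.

u_lab = (0.839 + 0.816)/(1 + 0.839×0.816) = 0.982415
γ = 1/√(1 − 0.982415²) = 5.3559
K = (γ − 1)m₀c² = (5.3559 − 1) × 493.7 = 4.3559 × 493.7 = 2150 MeV

K ≈ 2150 MeV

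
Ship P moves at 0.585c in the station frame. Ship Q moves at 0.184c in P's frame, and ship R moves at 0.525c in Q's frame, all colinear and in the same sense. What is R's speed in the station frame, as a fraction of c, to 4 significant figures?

Compose boost 2: (0.184 + 0.585)/(1 + 0.184×0.585) = 0.7690/1.10764 = 0.694269
Compose boost 3: (0.525 + 0.694269)/(1 + 0.525×0.694269) = 1.21927/1.36449 = 0.8936

u ≈ 0.8936c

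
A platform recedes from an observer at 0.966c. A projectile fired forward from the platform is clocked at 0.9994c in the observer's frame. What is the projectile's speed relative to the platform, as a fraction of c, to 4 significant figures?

Inverse velocity addition: u' = (u − v)/(1 − uv/c²)
= (0.9994 − 0.966)/(1 − 0.9994×0.966) = 0.03340/0.0345796 = 0.9659

u' ≈ 0.9659c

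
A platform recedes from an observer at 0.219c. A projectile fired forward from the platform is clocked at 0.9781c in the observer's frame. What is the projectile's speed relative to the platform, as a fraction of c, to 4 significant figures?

u' ≈ 0.9660c

Inverse velocity addition: u' = (u − v)/(1 − uv/c²)
= (0.9781 − 0.219)/(1 − 0.9781×0.219) = 0.7591/0.785796 = 0.9660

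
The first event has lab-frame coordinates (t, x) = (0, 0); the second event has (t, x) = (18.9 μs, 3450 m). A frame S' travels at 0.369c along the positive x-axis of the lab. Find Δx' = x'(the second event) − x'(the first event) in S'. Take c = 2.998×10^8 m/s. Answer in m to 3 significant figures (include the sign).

γ = 1/√(1 − 0.369²) = 1.0759
Δx' = γ(Δx − vΔt) = 1.0759 × (3450 m − 0.369×(2.998×10^8 m/s)×18.9×10^-6 s)
= 1.0759 × (1359.2 m) = 1460 m

Δx' ≈ 1460 m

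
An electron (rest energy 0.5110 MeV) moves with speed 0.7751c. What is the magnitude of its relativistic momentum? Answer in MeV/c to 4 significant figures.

p ≈ 0.6269 MeV/c

γ = 1/√(1 − 0.7751²) = 1.58268
p = γβm₀c = 1.58268 × 0.7751 × 0.5110 MeV/c = 0.6269 MeV/c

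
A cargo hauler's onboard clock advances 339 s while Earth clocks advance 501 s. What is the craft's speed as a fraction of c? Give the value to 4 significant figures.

β ≈ 0.7363

γ = Δt/τ₀ = 501/339 = 1.47788
β = √(1 − 1/γ²) = √(1 − 1/1.47788²) = 0.7363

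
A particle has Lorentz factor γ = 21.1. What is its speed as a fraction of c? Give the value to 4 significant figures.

β = √(1 − 1/γ²) = √(1 − 1/21.1²) = √(0.997754) = 0.9989

β ≈ 0.9989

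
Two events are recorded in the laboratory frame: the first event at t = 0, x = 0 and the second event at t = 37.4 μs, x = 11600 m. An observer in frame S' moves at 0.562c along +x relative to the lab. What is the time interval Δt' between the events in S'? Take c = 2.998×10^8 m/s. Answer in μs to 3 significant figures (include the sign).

Δt' ≈ 18.9 μs

γ = 1/√(1 − 0.562²) = 1.2090
Δt' = γ(Δt − vΔx/c²) = 1.2090 × (37.4 μs − 0.562×11600 m / (2.998×10^8 m/s))
= 1.2090 × (15.655 μs) = 18.9 μs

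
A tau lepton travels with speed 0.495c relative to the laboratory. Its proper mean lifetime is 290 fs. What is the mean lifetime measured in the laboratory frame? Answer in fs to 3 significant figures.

Δt ≈ 334 fs

γ = 1/√(1 − 0.495²) = 1.1509
Time dilation: Δt = γτ₀ = 1.1509 × 290 fs = 334 fs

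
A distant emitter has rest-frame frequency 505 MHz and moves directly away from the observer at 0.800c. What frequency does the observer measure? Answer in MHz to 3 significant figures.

Relativistic Doppler: f_obs = f_src √((1−β)/(1+β))
= 505 × √(0.20000/1.8000) = 505 × 0.33333 = 168 MHz

f_obs ≈ 168 MHz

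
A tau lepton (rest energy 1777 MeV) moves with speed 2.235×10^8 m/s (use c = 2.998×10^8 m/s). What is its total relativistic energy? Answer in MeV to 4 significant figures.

E ≈ 2666 MeV

β = v/c = 2.235×10^8 / 2.998×10^8 = 0.745497
γ = 1/√(1 − 0.745497²) = 1.50035
E = γm₀c² = 1.50035 × 1777 MeV = 2666 MeV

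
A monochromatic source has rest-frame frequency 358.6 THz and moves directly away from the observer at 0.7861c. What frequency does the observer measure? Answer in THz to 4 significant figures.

Relativistic Doppler: f_obs = f_src √((1−β)/(1+β))
= 358.6 × √(0.213900/1.78610) = 358.6 × 0.346061 = 124.1 THz

f_obs ≈ 124.1 THz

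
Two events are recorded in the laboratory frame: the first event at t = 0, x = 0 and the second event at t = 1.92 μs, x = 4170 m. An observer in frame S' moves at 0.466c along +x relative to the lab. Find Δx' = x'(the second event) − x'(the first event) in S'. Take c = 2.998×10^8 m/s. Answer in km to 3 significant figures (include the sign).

γ = 1/√(1 − 0.466²) = 1.1302
Δx' = γ(Δx − vΔt) = 1.1302 × (4170 m − 0.466×(2.998×10^8 m/s)×1.92×10^-6 s)
= 1.1302 × (3901.8 m) = 4.41 km

Δx' ≈ 4.41 km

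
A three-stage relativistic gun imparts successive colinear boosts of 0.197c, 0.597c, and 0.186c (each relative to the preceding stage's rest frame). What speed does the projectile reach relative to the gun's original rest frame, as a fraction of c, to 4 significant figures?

Compose boost 2: (0.597 + 0.197)/(1 + 0.597×0.197) = 0.7940/1.11761 = 0.710445
Compose boost 3: (0.186 + 0.710445)/(1 + 0.186×0.710445) = 0.896445/1.13214 = 0.7918

u ≈ 0.7918c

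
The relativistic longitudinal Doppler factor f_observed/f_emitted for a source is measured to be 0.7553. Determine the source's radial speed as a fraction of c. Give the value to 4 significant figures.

f_obs/f_src = √((1−β)/(1+β)) = 0.7553  ⇒  (1−β)/(1+β) = 0.570478
β = |1 − D²|/(1 + D²) = |1 − 0.570478|/(1 + 0.570478) = 0.2735

β ≈ 0.2735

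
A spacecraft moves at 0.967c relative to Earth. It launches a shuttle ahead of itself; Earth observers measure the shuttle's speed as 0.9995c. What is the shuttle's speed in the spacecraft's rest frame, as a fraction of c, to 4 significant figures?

Inverse velocity addition: u' = (u − v)/(1 − uv/c²)
= (0.9995 − 0.967)/(1 − 0.9995×0.967) = 0.03250/0.0334835 = 0.9706

u' ≈ 0.9706c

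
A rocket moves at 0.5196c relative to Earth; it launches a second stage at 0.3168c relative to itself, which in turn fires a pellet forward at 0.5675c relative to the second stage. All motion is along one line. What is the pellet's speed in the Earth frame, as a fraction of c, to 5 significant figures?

Compose boost 2: (0.3168 + 0.5196)/(1 + 0.3168×0.5196) = 0.83640/1.164609 = 0.7181808
Compose boost 3: (0.5675 + 0.7181808)/(1 + 0.5675×0.7181808) = 1.285681/1.407568 = 0.91341

u ≈ 0.91341c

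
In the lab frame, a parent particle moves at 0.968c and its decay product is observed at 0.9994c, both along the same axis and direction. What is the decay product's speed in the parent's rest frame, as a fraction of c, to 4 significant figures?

u' ≈ 0.9638c

Inverse velocity addition: u' = (u − v)/(1 − uv/c²)
= (0.9994 − 0.968)/(1 − 0.9994×0.968) = 0.03140/0.0325808 = 0.9638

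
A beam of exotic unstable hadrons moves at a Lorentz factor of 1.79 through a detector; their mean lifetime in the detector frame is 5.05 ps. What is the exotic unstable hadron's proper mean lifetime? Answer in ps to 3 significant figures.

τ₀ ≈ 2.82 ps

γ = 1.79 (given)
Proper time: τ₀ = Δt/γ = 5.05/1.79 = 2.82 ps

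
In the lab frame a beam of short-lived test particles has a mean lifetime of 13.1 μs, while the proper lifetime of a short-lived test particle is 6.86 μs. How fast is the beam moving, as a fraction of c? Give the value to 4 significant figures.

γ = Δt/τ₀ = 13.1/6.86 = 1.90962
β = √(1 − 1/γ²) = √(1 − 1/1.90962²) = 0.8519

β ≈ 0.8519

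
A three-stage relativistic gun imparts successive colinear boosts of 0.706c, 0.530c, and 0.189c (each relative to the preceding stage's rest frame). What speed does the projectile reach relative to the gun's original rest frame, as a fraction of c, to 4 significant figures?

u ≈ 0.9303c

Compose boost 2: (0.530 + 0.706)/(1 + 0.530×0.706) = 1.236/1.37418 = 0.899445
Compose boost 3: (0.189 + 0.899445)/(1 + 0.189×0.899445) = 1.08845/1.17000 = 0.9303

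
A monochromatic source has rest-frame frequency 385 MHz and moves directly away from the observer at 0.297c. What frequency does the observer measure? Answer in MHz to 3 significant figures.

Relativistic Doppler: f_obs = f_src √((1−β)/(1+β))
= 385 × √(0.70300/1.2970) = 385 × 0.73622 = 283 MHz

f_obs ≈ 283 MHz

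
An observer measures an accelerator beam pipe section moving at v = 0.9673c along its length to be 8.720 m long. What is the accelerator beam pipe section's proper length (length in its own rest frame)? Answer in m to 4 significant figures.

L₀ ≈ 34.38 m

γ = 1/√(1 − 0.9673²) = 3.94267
L₀ = γL = 3.94267 × 8.720 = 34.38 m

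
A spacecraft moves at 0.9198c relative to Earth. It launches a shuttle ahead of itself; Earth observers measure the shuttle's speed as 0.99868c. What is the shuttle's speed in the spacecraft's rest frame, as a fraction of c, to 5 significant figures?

u' ≈ 0.96887c

Inverse velocity addition: u' = (u − v)/(1 − uv/c²)
= (0.99868 − 0.9198)/(1 − 0.99868×0.9198) = 0.078880/0.08141414 = 0.96887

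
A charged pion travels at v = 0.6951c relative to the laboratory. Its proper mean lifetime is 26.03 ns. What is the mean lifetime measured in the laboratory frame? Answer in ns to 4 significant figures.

Δt ≈ 36.21 ns

γ = 1/√(1 − 0.6951²) = 1.39099
Time dilation: Δt = γτ₀ = 1.39099 × 26.03 ns = 36.21 ns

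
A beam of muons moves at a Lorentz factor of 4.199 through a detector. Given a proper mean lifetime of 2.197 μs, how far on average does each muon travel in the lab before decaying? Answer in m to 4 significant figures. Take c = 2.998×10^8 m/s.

d ≈ 2686 m

β = √(1 − 1/γ²) = √(1 − 1/4.199²) = 0.971228
Dilated lifetime: Δt = γτ₀ = 4.199 × 2.197 μs = 9.22520 μs
d = vΔt = 0.971228c × 9.22520 μs = 2.91174×10^8 m/s × 9.22520×10^-6 s = 2686 m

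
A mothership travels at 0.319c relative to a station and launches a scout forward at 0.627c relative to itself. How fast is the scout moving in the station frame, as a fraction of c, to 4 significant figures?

Compose boost 2: (0.627 + 0.319)/(1 + 0.627×0.319) = 0.9460/1.20001 = 0.7883

u ≈ 0.7883c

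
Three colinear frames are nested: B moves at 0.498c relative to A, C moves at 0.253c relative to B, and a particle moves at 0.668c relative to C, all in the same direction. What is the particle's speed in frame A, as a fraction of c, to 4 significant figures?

u ≈ 0.9235c

Compose boost 2: (0.253 + 0.498)/(1 + 0.253×0.498) = 0.7510/1.12599 = 0.666966
Compose boost 3: (0.668 + 0.666966)/(1 + 0.668×0.666966) = 1.33497/1.44553 = 0.9235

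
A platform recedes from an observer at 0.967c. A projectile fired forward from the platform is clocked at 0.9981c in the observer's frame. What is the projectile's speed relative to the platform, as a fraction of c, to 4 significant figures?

u' ≈ 0.8927c

Inverse velocity addition: u' = (u − v)/(1 − uv/c²)
= (0.9981 − 0.967)/(1 − 0.9981×0.967) = 0.03110/0.0348373 = 0.8927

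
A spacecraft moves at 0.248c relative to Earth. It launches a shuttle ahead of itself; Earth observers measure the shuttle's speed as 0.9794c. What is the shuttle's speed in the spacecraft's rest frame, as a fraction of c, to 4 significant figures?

Inverse velocity addition: u' = (u − v)/(1 − uv/c²)
= (0.9794 − 0.248)/(1 − 0.9794×0.248) = 0.7314/0.757109 = 0.9660

u' ≈ 0.9660c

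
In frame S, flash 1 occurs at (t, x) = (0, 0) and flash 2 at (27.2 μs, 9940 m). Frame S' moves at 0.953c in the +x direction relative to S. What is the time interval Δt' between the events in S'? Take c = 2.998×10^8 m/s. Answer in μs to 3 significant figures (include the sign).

γ = 1/√(1 − 0.953²) = 3.3007
Δt' = γ(Δt − vΔx/c²) = 3.3007 × (27.2 μs − 0.953×9940 m / (2.998×10^8 m/s))
= 3.3007 × (-4.3971 μs) = -14.5 μs

Δt' ≈ -14.5 μs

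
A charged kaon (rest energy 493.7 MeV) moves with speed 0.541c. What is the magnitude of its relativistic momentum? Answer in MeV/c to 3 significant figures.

p ≈ 318 MeV/c

γ = 1/√(1 − 0.541²) = 1.1890
p = γβm₀c = 1.1890 × 0.541 × 493.7 MeV/c = 318 MeV/c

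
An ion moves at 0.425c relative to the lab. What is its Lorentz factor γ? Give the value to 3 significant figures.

γ ≈ 1.10

γ = 1/√(1 − β²) = 1/√(1 − 0.425²) = 1/√(0.81937) = 1.10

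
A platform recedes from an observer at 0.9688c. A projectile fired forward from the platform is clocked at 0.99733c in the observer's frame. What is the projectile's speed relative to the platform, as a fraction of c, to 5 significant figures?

Inverse velocity addition: u' = (u − v)/(1 − uv/c²)
= (0.99733 − 0.9688)/(1 − 0.99733×0.9688) = 0.028530/0.03378670 = 0.84442

u' ≈ 0.84442c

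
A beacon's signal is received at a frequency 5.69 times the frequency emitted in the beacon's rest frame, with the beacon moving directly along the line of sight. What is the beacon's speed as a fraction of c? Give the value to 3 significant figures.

f_obs/f_src = √((1+β)/(1−β)) = 5.69  ⇒  (1+β)/(1−β) = 32.376
β = |1 − D²|/(1 + D²) = |1 − 32.376|/(1 + 32.376) = 0.940

β ≈ 0.940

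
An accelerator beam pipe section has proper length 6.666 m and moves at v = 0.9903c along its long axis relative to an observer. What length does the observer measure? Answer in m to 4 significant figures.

γ = 1/√(1 − 0.9903²) = 7.19706
Length contraction: L = L₀/γ = 6.666/7.19706 = 0.9262 m

L ≈ 0.9262 m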